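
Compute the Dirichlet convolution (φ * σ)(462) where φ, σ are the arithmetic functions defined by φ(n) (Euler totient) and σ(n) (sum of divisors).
(φ * σ)(462) = 7392

Divisors of 462: [1, 2, 3, 6, 7, 11, 14, 21, 22, 33, 42, 66, 77, 154, 231, 462]. For each d | 462:
  d = 1: φ(1) · σ(462/1) = 1 · 1152 = 1152
  d = 2: φ(2) · σ(462/2) = 1 · 384 = 384
  d = 3: φ(3) · σ(462/3) = 2 · 288 = 576
  d = 6: φ(6) · σ(462/6) = 2 · 96 = 192
  d = 7: φ(7) · σ(462/7) = 6 · 144 = 864
  d = 11: φ(11) · σ(462/11) = 10 · 96 = 960
  d = 14: φ(14) · σ(462/14) = 6 · 48 = 288
  d = 21: φ(21) · σ(462/21) = 12 · 36 = 432
  d = 22: φ(22) · σ(462/22) = 10 · 32 = 320
  d = 33: φ(33) · σ(462/33) = 20 · 24 = 480
  d = 42: φ(42) · σ(462/42) = 12 · 12 = 144
  d = 66: φ(66) · σ(462/66) = 20 · 8 = 160
  d = 77: φ(77) · σ(462/77) = 60 · 12 = 720
  d = 154: φ(154) · σ(462/154) = 60 · 4 = 240
  d = 231: φ(231) · σ(462/231) = 120 · 3 = 360
  d = 462: φ(462) · σ(462/462) = 120 · 1 = 120
Summing: (φ * σ)(462) = 1152 + 384 + 576 + 192 + 864 + 960 + 288 + 432 + 320 + 480 + 144 + 160 + 720 + 240 + 360 + 120 = 7392.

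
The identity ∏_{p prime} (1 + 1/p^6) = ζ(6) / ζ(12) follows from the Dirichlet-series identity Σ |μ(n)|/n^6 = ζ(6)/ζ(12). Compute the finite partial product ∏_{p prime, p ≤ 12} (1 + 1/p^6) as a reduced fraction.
∏ = 15453694564228141/15193991508488100

The primes p ≤ 12 are [2, 3, 5, 7, 11]. For each, (1 + 1/p^6) = (p^6 + 1)/p^6. Multiplying these fractions over p ∈ [2, 3, 5, 7, 11] gives 15453694564228141/15193991508488100. (In the limit P → ∞ this tends to ζ(6)/ζ(12).)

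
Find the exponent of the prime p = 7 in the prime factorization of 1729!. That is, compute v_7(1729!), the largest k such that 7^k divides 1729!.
v_7(1729!) = 287

Legendre's formula: v_p(n!) = Σ_{k ≥ 1} ⌊n / p^k⌋. For p = 7, n = 1729, the terms are:
  ⌊1729/7^1⌋ = ⌊1729/7⌋ = 247
  ⌊1729/7^2⌋ = ⌊1729/49⌋ = 35
  ⌊1729/7^3⌋ = ⌊1729/343⌋ = 5
(the next term ⌊1729/7^4⌋ = 0, terminating the sum). Summing: v_7(1729!) = 247 + 35 + 5 = 287.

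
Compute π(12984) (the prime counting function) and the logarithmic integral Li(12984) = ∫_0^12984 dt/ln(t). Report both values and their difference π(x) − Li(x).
π(12984) = 1547;  Li(12984) ≈ 1565.42;  π(x) − Li(x) ≈ -18.42.

Direct count of primes ≤ 12984 gives π(12984) = 1547. Numerical evaluation of the logarithmic integral gives Li(12984) ≈ 1565.42. The difference π(x) − Li(x) ≈ -18.42 is typically negative for small/moderate x (Li(x) overestimates), though Littlewood's theorem shows this sign changes infinitely often.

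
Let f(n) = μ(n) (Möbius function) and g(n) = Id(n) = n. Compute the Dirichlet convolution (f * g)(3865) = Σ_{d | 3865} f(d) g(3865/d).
(μ * Id)(3865) = 3088

Divisors of 3865: [1, 5, 773, 3865]. For each d | 3865:
  d = 1: μ(1) · Id(3865/1) = 1 · 3865 = 3865
  d = 5: μ(5) · Id(3865/5) = -1 · 773 = -773
  d = 773: μ(773) · Id(3865/773) = -1 · 5 = -5
  d = 3865: μ(3865) · Id(3865/3865) = 1 · 1 = 1
Summing: (μ * Id)(3865) = 3865 + -773 + -5 + 1 = 3088.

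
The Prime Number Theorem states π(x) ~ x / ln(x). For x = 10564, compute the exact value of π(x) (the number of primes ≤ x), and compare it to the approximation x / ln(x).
π(10564) = 1289;  x/ln(x) ≈ 1140.18;  relative error ≈ 11.55%.

Directly count primes up to 10564: π(10564) = 1289. The PNT approximation gives 10564/ln(10564) ≈ 10564/9.26521 ≈ 1140.18. Relative error (π(x) − x/ln(x)) / π(x) ≈ 11.55%; the approximation is known to undercount slightly (Li(x) is a better estimate).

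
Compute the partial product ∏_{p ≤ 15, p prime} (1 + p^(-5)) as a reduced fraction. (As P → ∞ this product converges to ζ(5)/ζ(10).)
∏ = 3142700502292816/3033799133990625

The primes p ≤ 15 are [2, 3, 5, 7, 11, 13]. For each, (1 + 1/p^5) = (p^5 + 1)/p^5. Multiplying these fractions over p ∈ [2, 3, 5, 7, 11, 13] gives 3142700502292816/3033799133990625. (In the limit P → ∞ this tends to ζ(5)/ζ(10).)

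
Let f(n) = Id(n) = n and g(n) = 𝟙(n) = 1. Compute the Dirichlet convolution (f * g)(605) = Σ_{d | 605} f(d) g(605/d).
(Id * 𝟙)(605) = 798

Divisors of 605: [1, 5, 11, 55, 121, 605]. For each d | 605:
  d = 1: Id(1) · 𝟙(605/1) = 1 · 1 = 1
  d = 5: Id(5) · 𝟙(605/5) = 5 · 1 = 5
  d = 11: Id(11) · 𝟙(605/11) = 11 · 1 = 11
  d = 55: Id(55) · 𝟙(605/55) = 55 · 1 = 55
  d = 121: Id(121) · 𝟙(605/121) = 121 · 1 = 121
  d = 605: Id(605) · 𝟙(605/605) = 605 · 1 = 605
Summing: (Id * 𝟙)(605) = 1 + 5 + 11 + 55 + 121 + 605 = 798.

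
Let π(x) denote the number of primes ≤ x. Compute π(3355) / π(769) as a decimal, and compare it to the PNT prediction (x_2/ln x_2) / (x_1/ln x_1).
π(3355)/π(769) = 472/136 ≈ 3.4706;  PNT prediction ≈ 3.5711.

π(769) = 136 and π(3355) = 472, so π(3355)/π(769) ≈ 3.4706. The PNT-predicted ratio is (3355/ln(3355)) / (769/ln(769)) ≈ 3.5711. The two agree to within a few percent, as expected.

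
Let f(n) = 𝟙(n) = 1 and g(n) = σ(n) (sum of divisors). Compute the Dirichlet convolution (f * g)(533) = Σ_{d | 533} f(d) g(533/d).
(𝟙 * σ)(533) = 645

Divisors of 533: [1, 13, 41, 533]. For each d | 533:
  d = 1: 𝟙(1) · σ(533/1) = 1 · 588 = 588
  d = 13: 𝟙(13) · σ(533/13) = 1 · 42 = 42
  d = 41: 𝟙(41) · σ(533/41) = 1 · 14 = 14
  d = 533: 𝟙(533) · σ(533/533) = 1 · 1 = 1
Summing: (𝟙 * σ)(533) = 588 + 42 + 14 + 1 = 645.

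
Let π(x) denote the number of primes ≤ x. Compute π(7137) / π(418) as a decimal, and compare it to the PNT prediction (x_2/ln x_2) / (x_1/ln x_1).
π(7137)/π(418) = 914/80 ≈ 11.4250;  PNT prediction ≈ 11.6139.

π(418) = 80 and π(7137) = 914, so π(7137)/π(418) ≈ 11.4250. The PNT-predicted ratio is (7137/ln(7137)) / (418/ln(418)) ≈ 11.6139. The two agree to within a few percent, as expected.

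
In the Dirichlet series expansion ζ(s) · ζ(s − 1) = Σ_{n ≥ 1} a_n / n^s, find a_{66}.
σ(66) = 144

In the product (Σ m^0/m^s)(Σ k / k^s) = Σ (Σ_{d | n} d) / n^s, the coefficient of 1/n^s is σ(n) = Σ_{d | n} d. For n = 66, divisors are [1, 2, 3, 6, 11, 22, 33, 66]; summing: σ(66) = 144.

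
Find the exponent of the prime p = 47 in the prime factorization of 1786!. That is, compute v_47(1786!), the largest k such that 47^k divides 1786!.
v_47(1786!) = 38

Legendre's formula: v_p(n!) = Σ_{k ≥ 1} ⌊n / p^k⌋. For p = 47, n = 1786, the terms are:
  ⌊1786/47^1⌋ = ⌊1786/47⌋ = 38
(the next term ⌊1786/47^2⌋ = 0, terminating the sum). Summing: v_47(1786!) = 38 = 38.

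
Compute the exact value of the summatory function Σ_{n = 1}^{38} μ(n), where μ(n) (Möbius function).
Σ_{n ≤ 38} μ(n) = -1

Compute μ(n) for each 1 ≤ n ≤ 38: μ(1) = 1, μ(2) = -1, μ(3) = -1, μ(4) = 0, μ(5) = -1, μ(6) = 1, μ(7) = -1, μ(8) = 0, μ(9) = 0, μ(10) = 1, μ(11) = -1, μ(12) = 0, μ(13) = -1, μ(14) = 1, μ(15) = 1, μ(16) = 0, μ(17) = -1, μ(18) = 0, μ(19) = -1, μ(20) = 0, μ(21) = 1, μ(22) = 1, μ(23) = -1, μ(24) = 0, μ(25) = 0, μ(26) = 1, μ(27) = 0, μ(28) = 0, μ(29) = -1, μ(30) = -1, μ(31) = -1, μ(32) = 0, μ(33) = 1, μ(34) = 1, μ(35) = 1, μ(36) = 0, μ(37) = -1, μ(38) = 1. Summing all 38 values: -1. (Mertens function M(x) = Σ_{n ≤ x} μ(n); on average M(x) should be small (PNT ⟺ M(x) = o(x)).)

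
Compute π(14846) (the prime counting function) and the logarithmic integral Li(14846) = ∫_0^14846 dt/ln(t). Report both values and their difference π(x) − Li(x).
π(14846) = 1739;  Li(14846) ≈ 1760.60;  π(x) − Li(x) ≈ -21.60.

Direct count of primes ≤ 14846 gives π(14846) = 1739. Numerical evaluation of the logarithmic integral gives Li(14846) ≈ 1760.60. The difference π(x) − Li(x) ≈ -21.60 is typically negative for small/moderate x (Li(x) overestimates), though Littlewood's theorem shows this sign changes infinitely often.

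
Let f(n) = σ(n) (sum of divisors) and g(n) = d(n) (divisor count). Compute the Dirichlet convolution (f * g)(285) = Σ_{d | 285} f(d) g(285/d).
(σ * d)(285) = 1056

Divisors of 285: [1, 3, 5, 15, 19, 57, 95, 285]. For each d | 285:
  d = 1: σ(1) · d(285/1) = 1 · 8 = 8
  d = 3: σ(3) · d(285/3) = 4 · 4 = 16
  d = 5: σ(5) · d(285/5) = 6 · 4 = 24
  d = 15: σ(15) · d(285/15) = 24 · 2 = 48
  d = 19: σ(19) · d(285/19) = 20 · 4 = 80
  d = 57: σ(57) · d(285/57) = 80 · 2 = 160
  d = 95: σ(95) · d(285/95) = 120 · 2 = 240
  d = 285: σ(285) · d(285/285) = 480 · 1 = 480
Summing: (σ * d)(285) = 8 + 16 + 24 + 48 + 80 + 160 + 240 + 480 = 1056.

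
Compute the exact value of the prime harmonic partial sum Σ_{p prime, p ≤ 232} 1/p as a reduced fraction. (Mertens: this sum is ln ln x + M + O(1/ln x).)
Σ 1/p = 37527519788898476695193360507423991967783840502510585362878348092116031948860199524739442233/19078266889580195013601891820992757757219839668357012055907516904309700014933909014729740190

π(232) = 50, so the primes ≤ 232 are [2, 3, 5, 7, 11, 13, 17, 19, 23, 29, 31, 37, 41, 43, 47, 53, 59, 61, 67, 71, 73, 79, 83, 89, 97, 101, 103, 107, 109, 113, 127, 131, 137, 139, 149, 151, 157, 163, 167, 173, 179, 181, 191, 193, 197, 199, 211, 223, 227, 229]. Summing 1/p over these primes: 37527519788898476695193360507423991967783840502510585362878348092116031948860199524739442233/19078266889580195013601891820992757757219839668357012055907516904309700014933909014729740190 ≈ 1.9670. Mertens estimate ln ln(232) + 0.2615 ≈ 1.9565.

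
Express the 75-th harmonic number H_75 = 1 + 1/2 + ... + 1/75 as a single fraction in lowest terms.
H_75 = 670758981768141571449624262218133/136851726813476721146087646859200

Direct summation: H_75 = 1 + 1/2 + ... + 1/75. The least common denominator is lcm(1, ..., 75) = 410555180440430163438262940577600; over this denominator the numerator is 410555180440430163438262940577600 + 205277590220215081719131470288800 + 136851726813476721146087646859200 + 102638795110107540859565735144400 + 82111036088086032687652588115520 + 68425863406738360573043823429600 + 58650740062918594776894705796800 + 51319397555053770429782867572200 + 45617242271158907048695882286400 + 41055518044043016343826294057760 + 37323198221857287585296630961600 + 34212931703369180286521911714800 + 31581167726186935649097149275200 + 29325370031459297388447352898400 + 27370345362695344229217529371840 + 25659698777526885214891433786100 + 24150304731790009614015467092800 + 22808621135579453524347941143200 + 21608167391601587549382260030400 + 20527759022021508171913147028880 + 19550246687639531592298235265600 + 18661599110928643792648315480800 + 17850225236540441888620127851200 + 17106465851684590143260955857400 + 16422207217617206537530517623104 + 15790583863093467824548574637600 + 15205747423719635682898627428800 + 14662685015729648694223676449200 + 14157075187601040118560791054400 + 13685172681347672114608764685920 + 13243715498078392368976223889600 + 12829849388763442607445716893050 + 12441066073952429195098876987200 + 12075152365895004807007733546400 + 11730148012583718955378941159360 + 11404310567789726762173970571600 + 11096085957849463876709809204800 + 10804083695800793774691130015200 + 10527055908728978549699049758400 + 10263879511010754085956573514440 + 10013540986351955205811291233600 + 9775123343819765796149117632800 + 9547794893963492172982859083200 + 9330799555464321896324157740400 + 9123448454231781409739176457280 + 8925112618270220944310063925600 + 8735216605115535392303466820800 + 8553232925842295071630477928700 + 8378677151845513539556386542400 + 8211103608808603268765258811552 + 8050101577263336538005155697600 + 7895291931546733912274287318800 + 7746324159253399310155904539200 + 7602873711859817841449313714400 + 7464639644371457517059326192320 + 7331342507864824347111838224600 + 7202722463867195849794086676800 + 7078537593800520059280395527200 + 6958562380346273956580727806400 + 6842586340673836057304382342960 + 6730412794105412515381359681600 + 6621857749039196184488111944800 + 6516748895879843864099411755200 + 6414924694381721303722858446525 + 6316233545237387129819429855040 + 6220533036976214597549438493600 + 6127689260304927812511387172800 + 6037576182947502403503866773200 + 5950075078846813962873375950400 + 5865074006291859477689470579680 + 5782467330146903710398069585600 + 5702155283894863381086985285800 + 5624043567677125526551547131200 + 5548042978924731938354904602400 + 5474069072539068845843505874368 = 2012276945304424714348872786654399, so H_75 = 2012276945304424714348872786654399/410555180440430163438262940577600; reducing by gcd(2012276945304424714348872786654399, 410555180440430163438262940577600) = 3 gives 670758981768141571449624262218133/136851726813476721146087646859200 ≈ 4.90136. (The PNT-adjacent estimate ln(75) + γ ≈ 4.89470 matches within O(1/n).)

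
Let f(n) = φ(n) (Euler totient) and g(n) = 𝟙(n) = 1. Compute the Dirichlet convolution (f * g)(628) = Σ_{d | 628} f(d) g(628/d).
(φ * 𝟙)(628) = 628

Divisors of 628: [1, 2, 4, 157, 314, 628]. For each d | 628:
  d = 1: φ(1) · 𝟙(628/1) = 1 · 1 = 1
  d = 2: φ(2) · 𝟙(628/2) = 1 · 1 = 1
  d = 4: φ(4) · 𝟙(628/4) = 2 · 1 = 2
  d = 157: φ(157) · 𝟙(628/157) = 156 · 1 = 156
  d = 314: φ(314) · 𝟙(628/314) = 156 · 1 = 156
  d = 628: φ(628) · 𝟙(628/628) = 312 · 1 = 312
Summing: (φ * 𝟙)(628) = 1 + 1 + 2 + 156 + 156 + 312 = 628.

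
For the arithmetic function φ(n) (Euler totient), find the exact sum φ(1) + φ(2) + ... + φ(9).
Σ_{n ≤ 9} φ(n) = 28

Compute φ(n) for each 1 ≤ n ≤ 9: φ(1) = 1, φ(2) = 1, φ(3) = 2, φ(4) = 2, φ(5) = 4, φ(6) = 2, φ(7) = 6, φ(8) = 4, φ(9) = 6. Summing all 9 values: 28. (Average order: Σ_{n ≤ x} φ(n) ~ (3/π²) x². For x = 9, (3/π²)·9² ≈ 24.62.)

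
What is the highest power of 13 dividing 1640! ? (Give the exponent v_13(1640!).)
v_13(1640!) = 135

Legendre's formula: v_p(n!) = Σ_{k ≥ 1} ⌊n / p^k⌋. For p = 13, n = 1640, the terms are:
  ⌊1640/13^1⌋ = ⌊1640/13⌋ = 126
  ⌊1640/13^2⌋ = ⌊1640/169⌋ = 9
(the next term ⌊1640/13^3⌋ = 0, terminating the sum). Summing: v_13(1640!) = 126 + 9 = 135.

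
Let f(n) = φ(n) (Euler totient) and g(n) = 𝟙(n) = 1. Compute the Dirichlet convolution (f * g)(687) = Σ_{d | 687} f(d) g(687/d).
(φ * 𝟙)(687) = 687

Divisors of 687: [1, 3, 229, 687]. For each d | 687:
  d = 1: φ(1) · 𝟙(687/1) = 1 · 1 = 1
  d = 3: φ(3) · 𝟙(687/3) = 2 · 1 = 2
  d = 229: φ(229) · 𝟙(687/229) = 228 · 1 = 228
  d = 687: φ(687) · 𝟙(687/687) = 456 · 1 = 456
Summing: (φ * 𝟙)(687) = 1 + 2 + 228 + 456 = 687.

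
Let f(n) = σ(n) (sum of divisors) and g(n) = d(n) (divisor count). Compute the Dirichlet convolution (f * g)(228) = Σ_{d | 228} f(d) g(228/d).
(σ * d)(228) = 2112

Divisors of 228: [1, 2, 3, 4, 6, 12, 19, 38, 57, 76, 114, 228]. For each d | 228:
  d = 1: σ(1) · d(228/1) = 1 · 12 = 12
  d = 2: σ(2) · d(228/2) = 3 · 8 = 24
  d = 3: σ(3) · d(228/3) = 4 · 6 = 24
  d = 4: σ(4) · d(228/4) = 7 · 4 = 28
  d = 6: σ(6) · d(228/6) = 12 · 4 = 48
  d = 12: σ(12) · d(228/12) = 28 · 2 = 56
  d = 19: σ(19) · d(228/19) = 20 · 6 = 120
  d = 38: σ(38) · d(228/38) = 60 · 4 = 240
  d = 57: σ(57) · d(228/57) = 80 · 3 = 240
  d = 76: σ(76) · d(228/76) = 140 · 2 = 280
  d = 114: σ(114) · d(228/114) = 240 · 2 = 480
  d = 228: σ(228) · d(228/228) = 560 · 1 = 560
Summing: (σ * d)(228) = 12 + 24 + 24 + 28 + 48 + 56 + 120 + 240 + 240 + 280 + 480 + 560 = 2112.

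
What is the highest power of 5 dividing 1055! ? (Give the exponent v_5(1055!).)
v_5(1055!) = 262

Legendre's formula: v_p(n!) = Σ_{k ≥ 1} ⌊n / p^k⌋. For p = 5, n = 1055, the terms are:
  ⌊1055/5^1⌋ = ⌊1055/5⌋ = 211
  ⌊1055/5^2⌋ = ⌊1055/25⌋ = 42
  ⌊1055/5^3⌋ = ⌊1055/125⌋ = 8
  ⌊1055/5^4⌋ = ⌊1055/625⌋ = 1
(the next term ⌊1055/5^5⌋ = 0, terminating the sum). Summing: v_5(1055!) = 211 + 42 + 8 + 1 = 262.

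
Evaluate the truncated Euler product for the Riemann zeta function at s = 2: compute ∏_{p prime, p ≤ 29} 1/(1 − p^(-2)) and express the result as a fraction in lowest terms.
∏ = 86285158710179/52836150804480

The primes p ≤ 29 are [2, 3, 5, 7, 11, 13, 17, 19, 23, 29]. For each prime, (1 − 1/p^2)^(-1) = p^2 / (p^2 − 1). The product is (1 − 1/2^2)^(-1), (1 − 1/3^2)^(-1), (1 − 1/5^2)^(-1), (1 − 1/7^2)^(-1), (1 − 1/11^2)^(-1), (1 − 1/13^2)^(-1), (1 − 1/17^2)^(-1), (1 − 1/19^2)^(-1), (1 − 1/23^2)^(-1), (1 − 1/29^2)^(-1) = ∏ p^2 / (p^2 − 1) = 86285158710179/52836150804480.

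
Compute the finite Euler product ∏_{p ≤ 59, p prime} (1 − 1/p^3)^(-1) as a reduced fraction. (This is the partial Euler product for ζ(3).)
∏ = 115000146464778681614198126342037237932886401/95672294696528702067767313816624165235458048

The primes p ≤ 59 are [2, 3, 5, 7, 11, 13, 17, 19, 23, 29, 31, 37, 41, 43, 47, 53, 59]. For each prime, (1 − 1/p^3)^(-1) = p^3 / (p^3 − 1). The product is (1 − 1/2^3)^(-1), (1 − 1/3^3)^(-1), (1 − 1/5^3)^(-1), (1 − 1/7^3)^(-1), (1 − 1/11^3)^(-1), (1 − 1/13^3)^(-1), (1 − 1/17^3)^(-1), (1 − 1/19^3)^(-1), (1 − 1/23^3)^(-1), (1 − 1/29^3)^(-1), (1 − 1/31^3)^(-1), (1 − 1/37^3)^(-1), (1 − 1/41^3)^(-1), (1 − 1/43^3)^(-1), (1 − 1/47^3)^(-1), (1 − 1/53^3)^(-1), (1 − 1/59^3)^(-1) = ∏ p^3 / (p^3 − 1) = 115000146464778681614198126342037237932886401/95672294696528702067767313816624165235458048.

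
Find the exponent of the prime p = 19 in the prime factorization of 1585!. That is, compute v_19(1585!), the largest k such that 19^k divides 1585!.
v_19(1585!) = 87

Legendre's formula: v_p(n!) = Σ_{k ≥ 1} ⌊n / p^k⌋. For p = 19, n = 1585, the terms are:
  ⌊1585/19^1⌋ = ⌊1585/19⌋ = 83
  ⌊1585/19^2⌋ = ⌊1585/361⌋ = 4
(the next term ⌊1585/19^3⌋ = 0, terminating the sum). Summing: v_19(1585!) = 83 + 4 = 87.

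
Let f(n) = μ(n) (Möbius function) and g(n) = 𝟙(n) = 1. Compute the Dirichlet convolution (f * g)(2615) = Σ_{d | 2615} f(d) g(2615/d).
(μ * 𝟙)(2615) = 0

Divisors of 2615: [1, 5, 523, 2615]. For each d | 2615:
  d = 1: μ(1) · 𝟙(2615/1) = 1 · 1 = 1
  d = 5: μ(5) · 𝟙(2615/5) = -1 · 1 = -1
  d = 523: μ(523) · 𝟙(2615/523) = -1 · 1 = -1
  d = 2615: μ(2615) · 𝟙(2615/2615) = 1 · 1 = 1
Summing: (μ * 𝟙)(2615) = 1 + -1 + -1 + 1 = 0.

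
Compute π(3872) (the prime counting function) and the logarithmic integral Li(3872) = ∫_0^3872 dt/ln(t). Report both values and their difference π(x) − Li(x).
π(3872) = 536;  Li(3872) ≈ 549.90;  π(x) − Li(x) ≈ -13.90.

Direct count of primes ≤ 3872 gives π(3872) = 536. Numerical evaluation of the logarithmic integral gives Li(3872) ≈ 549.90. The difference π(x) − Li(x) ≈ -13.90 is typically negative for small/moderate x (Li(x) overestimates), though Littlewood's theorem shows this sign changes infinitely often.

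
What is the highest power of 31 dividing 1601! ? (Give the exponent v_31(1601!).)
v_31(1601!) = 52

Legendre's formula: v_p(n!) = Σ_{k ≥ 1} ⌊n / p^k⌋. For p = 31, n = 1601, the terms are:
  ⌊1601/31^1⌋ = ⌊1601/31⌋ = 51
  ⌊1601/31^2⌋ = ⌊1601/961⌋ = 1
(the next term ⌊1601/31^3⌋ = 0, terminating the sum). Summing: v_31(1601!) = 51 + 1 = 52.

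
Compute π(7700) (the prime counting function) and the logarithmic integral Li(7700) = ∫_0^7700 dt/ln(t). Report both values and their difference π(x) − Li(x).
π(7700) = 977;  Li(7700) ≈ 992.96;  π(x) − Li(x) ≈ -15.96.

Direct count of primes ≤ 7700 gives π(7700) = 977. Numerical evaluation of the logarithmic integral gives Li(7700) ≈ 992.96. The difference π(x) − Li(x) ≈ -15.96 is typically negative for small/moderate x (Li(x) overestimates), though Littlewood's theorem shows this sign changes infinitely often.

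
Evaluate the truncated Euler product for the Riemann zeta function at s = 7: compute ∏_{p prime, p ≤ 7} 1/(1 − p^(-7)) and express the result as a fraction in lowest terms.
∏ = 375226779375000/372119874050737

The primes p ≤ 7 are [2, 3, 5, 7]. For each prime, (1 − 1/p^7)^(-1) = p^7 / (p^7 − 1). The product is (1 − 1/2^7)^(-1), (1 − 1/3^7)^(-1), (1 − 1/5^7)^(-1), (1 − 1/7^7)^(-1) = ∏ p^7 / (p^7 − 1) = 375226779375000/372119874050737.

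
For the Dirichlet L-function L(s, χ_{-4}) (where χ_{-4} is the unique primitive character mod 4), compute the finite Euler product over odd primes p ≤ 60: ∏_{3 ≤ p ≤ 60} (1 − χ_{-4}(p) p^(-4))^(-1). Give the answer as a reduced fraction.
∏ = 183445748413257490575399266073534557279290897400455519407927913/185496494900685179853577258476392044643206802826790649934643200

The odd primes p ≤ 60 are [3, 5, 7, 11, 13, 17, 19, 23, 29, 31, 37, 41, 43, 47, 53, 59]. For each, χ(p) = 1 if p ≡ 1 mod 4, χ(p) = −1 if p ≡ 3 mod 4. Taking (1 − χ(p)/p^4)^(-1) = p^4/(p^4 − χ(p)): (1 − (-1)/3^4)^(-1) · (1 − (1)/5^4)^(-1) · (1 − (-1)/7^4)^(-1) · (1 − (-1)/11^4)^(-1) · (1 − (1)/13^4)^(-1) · (1 − (1)/17^4)^(-1) · (1 − (-1)/19^4)^(-1) · (1 − (-1)/23^4)^(-1) · (1 − (1)/29^4)^(-1) · (1 − (-1)/31^4)^(-1) · (1 − (1)/37^4)^(-1) · (1 − (1)/41^4)^(-1) · (1 − (-1)/43^4)^(-1) · (1 − (-1)/47^4)^(-1) · (1 − (1)/53^4)^(-1) · (1 − (-1)/59^4)^(-1) = 183445748413257490575399266073534557279290897400455519407927913/185496494900685179853577258476392044643206802826790649934643200.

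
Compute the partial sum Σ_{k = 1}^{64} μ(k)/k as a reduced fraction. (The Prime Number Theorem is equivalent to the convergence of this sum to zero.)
Σ μ(k)/k = 1874648830674470878723/117288381359406970983270

Values of μ(k) for 1 ≤ k ≤ 64: μ(1) = 1, μ(2) = -1, μ(3) = -1, μ(5) = -1, μ(6) = 1, μ(7) = -1, μ(10) = 1, μ(11) = -1, μ(13) = -1, μ(14) = 1, μ(15) = 1, μ(17) = -1, μ(19) = -1, μ(21) = 1, μ(22) = 1, μ(23) = -1, μ(26) = 1, μ(29) = -1, μ(30) = -1, μ(31) = -1, μ(33) = 1, μ(34) = 1, μ(35) = 1, μ(37) = -1, μ(38) = 1, μ(39) = 1, μ(41) = -1, μ(42) = -1, μ(43) = -1, μ(46) = 1, μ(47) = -1, μ(51) = 1, μ(53) = -1, μ(55) = 1, μ(57) = 1, μ(58) = 1, μ(59) = -1, μ(61) = -1, μ(62) = 1, with μ = 0 on non-squarefree integers. Summing μ(k)/k for k where μ(k) ≠ 0 gives 1874648830674470878723/117288381359406970983270 ≈ 0.0160. (PNT ⟺ this sum → 0 as n → ∞.)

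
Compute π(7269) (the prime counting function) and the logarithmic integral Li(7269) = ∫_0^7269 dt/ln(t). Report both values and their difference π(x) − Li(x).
π(7269) = 928;  Li(7269) ≈ 944.65;  π(x) − Li(x) ≈ -16.65.

Direct count of primes ≤ 7269 gives π(7269) = 928. Numerical evaluation of the logarithmic integral gives Li(7269) ≈ 944.65. The difference π(x) − Li(x) ≈ -16.65 is typically negative for small/moderate x (Li(x) overestimates), though Littlewood's theorem shows this sign changes infinitely often.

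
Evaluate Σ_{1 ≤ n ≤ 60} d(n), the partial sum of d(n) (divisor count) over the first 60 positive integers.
Σ_{n ≤ 60} d(n) = 261

Compute d(n) for each 1 ≤ n ≤ 60: d(1) = 1, d(2) = 2, d(3) = 2, d(4) = 3, d(5) = 2, d(6) = 4, d(7) = 2, d(8) = 4, d(9) = 3, d(10) = 4, d(11) = 2, d(12) = 6, d(13) = 2, d(14) = 4, d(15) = 4, d(16) = 5, d(17) = 2, d(18) = 6, d(19) = 2, d(20) = 6, d(21) = 4, d(22) = 4, d(23) = 2, d(24) = 8, d(25) = 3, d(26) = 4, d(27) = 4, d(28) = 6, d(29) = 2, d(30) = 8, d(31) = 2, d(32) = 6, d(33) = 4, d(34) = 4, d(35) = 4, d(36) = 9, d(37) = 2, d(38) = 4, d(39) = 4, d(40) = 8, d(41) = 2, d(42) = 8, d(43) = 2, d(44) = 6, d(45) = 6, d(46) = 4, d(47) = 2, d(48) = 10, d(49) = 3, d(50) = 6, d(51) = 4, d(52) = 6, d(53) = 2, d(54) = 8, d(55) = 4, d(56) = 8, d(57) = 4, d(58) = 4, d(59) = 2, d(60) = 12. Summing all 60 values: 261. (Dirichlet's divisor formula: Σ_{n ≤ x} d(n) = x ln(x) + (2γ − 1) x + O(√x). For x = 60, the asymptotic estimate is ≈ 254.93.)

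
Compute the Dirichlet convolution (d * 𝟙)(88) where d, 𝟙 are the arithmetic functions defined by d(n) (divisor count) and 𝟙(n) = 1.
(d * 𝟙)(88) = 30

Divisors of 88: [1, 2, 4, 8, 11, 22, 44, 88]. For each d | 88:
  d = 1: d(1) · 𝟙(88/1) = 1 · 1 = 1
  d = 2: d(2) · 𝟙(88/2) = 2 · 1 = 2
  d = 4: d(4) · 𝟙(88/4) = 3 · 1 = 3
  d = 8: d(8) · 𝟙(88/8) = 4 · 1 = 4
  d = 11: d(11) · 𝟙(88/11) = 2 · 1 = 2
  d = 22: d(22) · 𝟙(88/22) = 4 · 1 = 4
  d = 44: d(44) · 𝟙(88/44) = 6 · 1 = 6
  d = 88: d(88) · 𝟙(88/88) = 8 · 1 = 8
Summing: (d * 𝟙)(88) = 1 + 2 + 3 + 4 + 2 + 4 + 6 + 8 = 30.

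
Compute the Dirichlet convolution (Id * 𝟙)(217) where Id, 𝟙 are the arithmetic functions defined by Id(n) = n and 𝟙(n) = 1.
(Id * 𝟙)(217) = 256

Divisors of 217: [1, 7, 31, 217]. For each d | 217:
  d = 1: Id(1) · 𝟙(217/1) = 1 · 1 = 1
  d = 7: Id(7) · 𝟙(217/7) = 7 · 1 = 7
  d = 31: Id(31) · 𝟙(217/31) = 31 · 1 = 31
  d = 217: Id(217) · 𝟙(217/217) = 217 · 1 = 217
Summing: (Id * 𝟙)(217) = 1 + 7 + 31 + 217 = 256.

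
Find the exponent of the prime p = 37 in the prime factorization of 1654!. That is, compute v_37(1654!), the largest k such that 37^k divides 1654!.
v_37(1654!) = 45

Legendre's formula: v_p(n!) = Σ_{k ≥ 1} ⌊n / p^k⌋. For p = 37, n = 1654, the terms are:
  ⌊1654/37^1⌋ = ⌊1654/37⌋ = 44
  ⌊1654/37^2⌋ = ⌊1654/1369⌋ = 1
(the next term ⌊1654/37^3⌋ = 0, terminating the sum). Summing: v_37(1654!) = 44 + 1 = 45.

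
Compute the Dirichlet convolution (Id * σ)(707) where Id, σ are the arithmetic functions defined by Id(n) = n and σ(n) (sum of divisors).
(Id * σ)(707) = 3045

Divisors of 707: [1, 7, 101, 707]. For each d | 707:
  d = 1: Id(1) · σ(707/1) = 1 · 816 = 816
  d = 7: Id(7) · σ(707/7) = 7 · 102 = 714
  d = 101: Id(101) · σ(707/101) = 101 · 8 = 808
  d = 707: Id(707) · σ(707/707) = 707 · 1 = 707
Summing: (Id * σ)(707) = 816 + 714 + 808 + 707 = 3045.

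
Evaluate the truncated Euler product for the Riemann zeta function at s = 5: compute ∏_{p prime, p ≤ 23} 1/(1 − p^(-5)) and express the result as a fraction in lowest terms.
∏ = 582482264223124461788463317320875/561738592476112179351889397970176

The primes p ≤ 23 are [2, 3, 5, 7, 11, 13, 17, 19, 23]. For each prime, (1 − 1/p^5)^(-1) = p^5 / (p^5 − 1). The product is (1 − 1/2^5)^(-1), (1 − 1/3^5)^(-1), (1 − 1/5^5)^(-1), (1 − 1/7^5)^(-1), (1 − 1/11^5)^(-1), (1 − 1/13^5)^(-1), (1 − 1/17^5)^(-1), (1 − 1/19^5)^(-1), (1 − 1/23^5)^(-1) = ∏ p^5 / (p^5 − 1) = 582482264223124461788463317320875/561738592476112179351889397970176.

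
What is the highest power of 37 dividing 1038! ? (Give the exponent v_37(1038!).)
v_37(1038!) = 28

Legendre's formula: v_p(n!) = Σ_{k ≥ 1} ⌊n / p^k⌋. For p = 37, n = 1038, the terms are:
  ⌊1038/37^1⌋ = ⌊1038/37⌋ = 28
(the next term ⌊1038/37^2⌋ = 0, terminating the sum). Summing: v_37(1038!) = 28 = 28.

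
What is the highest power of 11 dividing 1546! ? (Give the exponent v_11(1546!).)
v_11(1546!) = 153

Legendre's formula: v_p(n!) = Σ_{k ≥ 1} ⌊n / p^k⌋. For p = 11, n = 1546, the terms are:
  ⌊1546/11^1⌋ = ⌊1546/11⌋ = 140
  ⌊1546/11^2⌋ = ⌊1546/121⌋ = 12
  ⌊1546/11^3⌋ = ⌊1546/1331⌋ = 1
(the next term ⌊1546/11^4⌋ = 0, terminating the sum). Summing: v_11(1546!) = 140 + 12 + 1 = 153.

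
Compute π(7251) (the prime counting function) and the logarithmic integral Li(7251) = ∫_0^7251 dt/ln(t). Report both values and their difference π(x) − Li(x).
π(7251) = 927;  Li(7251) ≈ 942.62;  π(x) − Li(x) ≈ -15.62.

Direct count of primes ≤ 7251 gives π(7251) = 927. Numerical evaluation of the logarithmic integral gives Li(7251) ≈ 942.62. The difference π(x) − Li(x) ≈ -15.62 is typically negative for small/moderate x (Li(x) overestimates), though Littlewood's theorem shows this sign changes infinitely often.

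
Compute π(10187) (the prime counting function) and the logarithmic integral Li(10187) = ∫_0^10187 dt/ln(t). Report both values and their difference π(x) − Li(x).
π(10187) = 1251;  Li(10187) ≈ 1266.42;  π(x) − Li(x) ≈ -15.42.

Direct count of primes ≤ 10187 gives π(10187) = 1251. Numerical evaluation of the logarithmic integral gives Li(10187) ≈ 1266.42. The difference π(x) − Li(x) ≈ -15.42 is typically negative for small/moderate x (Li(x) overestimates), though Littlewood's theorem shows this sign changes infinitely often.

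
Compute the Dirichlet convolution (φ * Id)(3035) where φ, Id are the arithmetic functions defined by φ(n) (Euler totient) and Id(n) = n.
(φ * Id)(3035) = 10917

Divisors of 3035: [1, 5, 607, 3035]. For each d | 3035:
  d = 1: φ(1) · Id(3035/1) = 1 · 3035 = 3035
  d = 5: φ(5) · Id(3035/5) = 4 · 607 = 2428
  d = 607: φ(607) · Id(3035/607) = 606 · 5 = 3030
  d = 3035: φ(3035) · Id(3035/3035) = 2424 · 1 = 2424
Summing: (φ * Id)(3035) = 3035 + 2428 + 3030 + 2424 = 10917.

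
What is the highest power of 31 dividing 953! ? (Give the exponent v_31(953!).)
v_31(953!) = 30

Legendre's formula: v_p(n!) = Σ_{k ≥ 1} ⌊n / p^k⌋. For p = 31, n = 953, the terms are:
  ⌊953/31^1⌋ = ⌊953/31⌋ = 30
(the next term ⌊953/31^2⌋ = 0, terminating the sum). Summing: v_31(953!) = 30 = 30.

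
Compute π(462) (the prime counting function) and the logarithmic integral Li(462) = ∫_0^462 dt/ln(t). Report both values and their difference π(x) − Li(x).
π(462) = 89;  Li(462) ≈ 95.64;  π(x) − Li(x) ≈ -6.64.

Direct count of primes ≤ 462 gives π(462) = 89. Numerical evaluation of the logarithmic integral gives Li(462) ≈ 95.64. The difference π(x) − Li(x) ≈ -6.64 is typically negative for small/moderate x (Li(x) overestimates), though Littlewood's theorem shows this sign changes infinitely often.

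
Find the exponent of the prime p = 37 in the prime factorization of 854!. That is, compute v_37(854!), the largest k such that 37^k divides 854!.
v_37(854!) = 23

Legendre's formula: v_p(n!) = Σ_{k ≥ 1} ⌊n / p^k⌋. For p = 37, n = 854, the terms are:
  ⌊854/37^1⌋ = ⌊854/37⌋ = 23
(the next term ⌊854/37^2⌋ = 0, terminating the sum). Summing: v_37(854!) = 23 = 23.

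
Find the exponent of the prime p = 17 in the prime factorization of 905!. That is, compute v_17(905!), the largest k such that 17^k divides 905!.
v_17(905!) = 56

Legendre's formula: v_p(n!) = Σ_{k ≥ 1} ⌊n / p^k⌋. For p = 17, n = 905, the terms are:
  ⌊905/17^1⌋ = ⌊905/17⌋ = 53
  ⌊905/17^2⌋ = ⌊905/289⌋ = 3
(the next term ⌊905/17^3⌋ = 0, terminating the sum). Summing: v_17(905!) = 53 + 3 = 56.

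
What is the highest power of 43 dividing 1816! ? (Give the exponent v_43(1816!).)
v_43(1816!) = 42

Legendre's formula: v_p(n!) = Σ_{k ≥ 1} ⌊n / p^k⌋. For p = 43, n = 1816, the terms are:
  ⌊1816/43^1⌋ = ⌊1816/43⌋ = 42
(the next term ⌊1816/43^2⌋ = 0, terminating the sum). Summing: v_43(1816!) = 42 = 42.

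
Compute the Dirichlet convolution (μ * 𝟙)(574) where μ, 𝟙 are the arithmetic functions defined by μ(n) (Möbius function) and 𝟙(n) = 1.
(μ * 𝟙)(574) = 0

Divisors of 574: [1, 2, 7, 14, 41, 82, 287, 574]. For each d | 574:
  d = 1: μ(1) · 𝟙(574/1) = 1 · 1 = 1
  d = 2: μ(2) · 𝟙(574/2) = -1 · 1 = -1
  d = 7: μ(7) · 𝟙(574/7) = -1 · 1 = -1
  d = 14: μ(14) · 𝟙(574/14) = 1 · 1 = 1
  d = 41: μ(41) · 𝟙(574/41) = -1 · 1 = -1
  d = 82: μ(82) · 𝟙(574/82) = 1 · 1 = 1
  d = 287: μ(287) · 𝟙(574/287) = 1 · 1 = 1
  d = 574: μ(574) · 𝟙(574/574) = -1 · 1 = -1
Summing: (μ * 𝟙)(574) = 1 + -1 + -1 + 1 + -1 + 1 + 1 + -1 = 0.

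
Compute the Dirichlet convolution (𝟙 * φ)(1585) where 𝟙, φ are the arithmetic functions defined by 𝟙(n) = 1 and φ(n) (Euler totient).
(𝟙 * φ)(1585) = 1585

Divisors of 1585: [1, 5, 317, 1585]. For each d | 1585:
  d = 1: 𝟙(1) · φ(1585/1) = 1 · 1264 = 1264
  d = 5: 𝟙(5) · φ(1585/5) = 1 · 316 = 316
  d = 317: 𝟙(317) · φ(1585/317) = 1 · 4 = 4
  d = 1585: 𝟙(1585) · φ(1585/1585) = 1 · 1 = 1
Summing: (𝟙 * φ)(1585) = 1264 + 316 + 4 + 1 = 1585.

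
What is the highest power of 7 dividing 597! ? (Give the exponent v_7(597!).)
v_7(597!) = 98

Legendre's formula: v_p(n!) = Σ_{k ≥ 1} ⌊n / p^k⌋. For p = 7, n = 597, the terms are:
  ⌊597/7^1⌋ = ⌊597/7⌋ = 85
  ⌊597/7^2⌋ = ⌊597/49⌋ = 12
  ⌊597/7^3⌋ = ⌊597/343⌋ = 1
(the next term ⌊597/7^4⌋ = 0, terminating the sum). Summing: v_7(597!) = 85 + 12 + 1 = 98.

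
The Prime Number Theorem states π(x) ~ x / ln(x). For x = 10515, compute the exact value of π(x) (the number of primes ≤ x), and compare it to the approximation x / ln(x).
π(10515) = 1286;  x/ln(x) ≈ 1135.46;  relative error ≈ 11.71%.

Directly count primes up to 10515: π(10515) = 1286. The PNT approximation gives 10515/ln(10515) ≈ 10515/9.26056 ≈ 1135.46. Relative error (π(x) − x/ln(x)) / π(x) ≈ 11.71%; the approximation is known to undercount slightly (Li(x) is a better estimate).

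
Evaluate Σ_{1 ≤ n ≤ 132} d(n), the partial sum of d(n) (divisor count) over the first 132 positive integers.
Σ_{n ≤ 132} d(n) = 671

Compute d(n) for each 1 ≤ n ≤ 132: d(1) = 1, d(2) = 2, d(3) = 2, d(4) = 3, d(5) = 2, d(6) = 4, d(7) = 2, d(8) = 4, d(9) = 3, d(10) = 4, d(11) = 2, d(12) = 6, d(13) = 2, d(14) = 4, d(15) = 4, d(16) = 5, d(17) = 2, d(18) = 6, d(19) = 2, d(20) = 6, d(21) = 4, d(22) = 4, d(23) = 2, d(24) = 8, d(25) = 3, d(26) = 4, d(27) = 4, d(28) = 6, d(29) = 2, d(30) = 8, d(31) = 2, d(32) = 6, d(33) = 4, d(34) = 4, d(35) = 4, d(36) = 9, d(37) = 2, d(38) = 4, d(39) = 4, d(40) = 8, d(41) = 2, d(42) = 8, d(43) = 2, d(44) = 6, d(45) = 6, d(46) = 4, d(47) = 2, d(48) = 10, d(49) = 3, d(50) = 6, d(51) = 4, d(52) = 6, d(53) = 2, d(54) = 8, d(55) = 4, d(56) = 8, d(57) = 4, d(58) = 4, d(59) = 2, d(60) = 12, d(61) = 2, d(62) = 4, d(63) = 6, d(64) = 7, d(65) = 4, d(66) = 8, d(67) = 2, d(68) = 6, d(69) = 4, d(70) = 8, d(71) = 2, d(72) = 12, d(73) = 2, d(74) = 4, d(75) = 6, d(76) = 6, d(77) = 4, d(78) = 8, d(79) = 2, d(80) = 10, d(81) = 5, d(82) = 4, d(83) = 2, d(84) = 12, d(85) = 4, d(86) = 4, d(87) = 4, d(88) = 8, d(89) = 2, d(90) = 12, d(91) = 4, d(92) = 6, d(93) = 4, d(94) = 4, d(95) = 4, d(96) = 12, d(97) = 2, d(98) = 6, d(99) = 6, d(100) = 9, d(101) = 2, d(102) = 8, d(103) = 2, d(104) = 8, d(105) = 8, d(106) = 4, d(107) = 2, d(108) = 12, d(109) = 2, d(110) = 8, d(111) = 4, d(112) = 10, d(113) = 2, d(114) = 8, d(115) = 4, d(116) = 6, d(117) = 6, d(118) = 4, d(119) = 4, d(120) = 16, d(121) = 3, d(122) = 4, d(123) = 4, d(124) = 6, d(125) = 4, d(126) = 12, d(127) = 2, d(128) = 8, d(129) = 4, d(130) = 8, d(131) = 2, d(132) = 12. Summing all 132 values: 671. (Dirichlet's divisor formula: Σ_{n ≤ x} d(n) = x ln(x) + (2γ − 1) x + O(√x). For x = 132, the asymptotic estimate is ≈ 664.91.)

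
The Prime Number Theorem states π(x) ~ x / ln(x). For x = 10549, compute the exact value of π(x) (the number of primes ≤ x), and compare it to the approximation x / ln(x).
π(10549) = 1288;  x/ln(x) ≈ 1138.74;  relative error ≈ 11.59%.

Directly count primes up to 10549: π(10549) = 1288. The PNT approximation gives 10549/ln(10549) ≈ 10549/9.26379 ≈ 1138.74. Relative error (π(x) − x/ln(x)) / π(x) ≈ 11.59%; the approximation is known to undercount slightly (Li(x) is a better estimate).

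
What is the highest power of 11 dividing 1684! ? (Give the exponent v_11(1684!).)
v_11(1684!) = 167

Legendre's formula: v_p(n!) = Σ_{k ≥ 1} ⌊n / p^k⌋. For p = 11, n = 1684, the terms are:
  ⌊1684/11^1⌋ = ⌊1684/11⌋ = 153
  ⌊1684/11^2⌋ = ⌊1684/121⌋ = 13
  ⌊1684/11^3⌋ = ⌊1684/1331⌋ = 1
(the next term ⌊1684/11^4⌋ = 0, terminating the sum). Summing: v_11(1684!) = 153 + 13 + 1 = 167.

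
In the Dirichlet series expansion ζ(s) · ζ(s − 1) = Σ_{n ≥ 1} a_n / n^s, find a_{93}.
σ(93) = 128

In the product (Σ m^0/m^s)(Σ k / k^s) = Σ (Σ_{d | n} d) / n^s, the coefficient of 1/n^s is σ(n) = Σ_{d | n} d. For n = 93, divisors are [1, 3, 31, 93]; summing: σ(93) = 128.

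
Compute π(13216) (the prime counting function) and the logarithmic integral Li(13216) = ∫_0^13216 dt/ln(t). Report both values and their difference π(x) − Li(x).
π(13216) = 1570;  Li(13216) ≈ 1589.89;  π(x) − Li(x) ≈ -19.89.

Direct count of primes ≤ 13216 gives π(13216) = 1570. Numerical evaluation of the logarithmic integral gives Li(13216) ≈ 1589.89. The difference π(x) − Li(x) ≈ -19.89 is typically negative for small/moderate x (Li(x) overestimates), though Littlewood's theorem shows this sign changes infinitely often.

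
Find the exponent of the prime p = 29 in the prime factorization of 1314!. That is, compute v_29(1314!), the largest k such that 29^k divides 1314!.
v_29(1314!) = 46

Legendre's formula: v_p(n!) = Σ_{k ≥ 1} ⌊n / p^k⌋. For p = 29, n = 1314, the terms are:
  ⌊1314/29^1⌋ = ⌊1314/29⌋ = 45
  ⌊1314/29^2⌋ = ⌊1314/841⌋ = 1
(the next term ⌊1314/29^3⌋ = 0, terminating the sum). Summing: v_29(1314!) = 45 + 1 = 46.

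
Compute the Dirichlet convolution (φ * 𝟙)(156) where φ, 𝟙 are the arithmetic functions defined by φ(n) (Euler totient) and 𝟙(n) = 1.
(φ * 𝟙)(156) = 156

Divisors of 156: [1, 2, 3, 4, 6, 12, 13, 26, 39, 52, 78, 156]. For each d | 156:
  d = 1: φ(1) · 𝟙(156/1) = 1 · 1 = 1
  d = 2: φ(2) · 𝟙(156/2) = 1 · 1 = 1
  d = 3: φ(3) · 𝟙(156/3) = 2 · 1 = 2
  d = 4: φ(4) · 𝟙(156/4) = 2 · 1 = 2
  d = 6: φ(6) · 𝟙(156/6) = 2 · 1 = 2
  d = 12: φ(12) · 𝟙(156/12) = 4 · 1 = 4
  d = 13: φ(13) · 𝟙(156/13) = 12 · 1 = 12
  d = 26: φ(26) · 𝟙(156/26) = 12 · 1 = 12
  d = 39: φ(39) · 𝟙(156/39) = 24 · 1 = 24
  d = 52: φ(52) · 𝟙(156/52) = 24 · 1 = 24
  d = 78: φ(78) · 𝟙(156/78) = 24 · 1 = 24
  d = 156: φ(156) · 𝟙(156/156) = 48 · 1 = 48
Summing: (φ * 𝟙)(156) = 1 + 1 + 2 + 2 + 2 + 4 + 12 + 12 + 24 + 24 + 24 + 48 = 156.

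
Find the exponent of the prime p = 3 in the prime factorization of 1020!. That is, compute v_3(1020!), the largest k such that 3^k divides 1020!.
v_3(1020!) = 507

Legendre's formula: v_p(n!) = Σ_{k ≥ 1} ⌊n / p^k⌋. For p = 3, n = 1020, the terms are:
  ⌊1020/3^1⌋ = ⌊1020/3⌋ = 340
  ⌊1020/3^2⌋ = ⌊1020/9⌋ = 113
  ⌊1020/3^3⌋ = ⌊1020/27⌋ = 37
  ⌊1020/3^4⌋ = ⌊1020/81⌋ = 12
  ⌊1020/3^5⌋ = ⌊1020/243⌋ = 4
  ⌊1020/3^6⌋ = ⌊1020/729⌋ = 1
(the next term ⌊1020/3^7⌋ = 0, terminating the sum). Summing: v_3(1020!) = 340 + 113 + 37 + 12 + 4 + 1 = 507.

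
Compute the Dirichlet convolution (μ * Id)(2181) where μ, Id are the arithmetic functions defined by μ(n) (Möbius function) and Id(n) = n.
(μ * Id)(2181) = 1452

Divisors of 2181: [1, 3, 727, 2181]. For each d | 2181:
  d = 1: μ(1) · Id(2181/1) = 1 · 2181 = 2181
  d = 3: μ(3) · Id(2181/3) = -1 · 727 = -727
  d = 727: μ(727) · Id(2181/727) = -1 · 3 = -3
  d = 2181: μ(2181) · Id(2181/2181) = 1 · 1 = 1
Summing: (μ * Id)(2181) = 2181 + -727 + -3 + 1 = 1452.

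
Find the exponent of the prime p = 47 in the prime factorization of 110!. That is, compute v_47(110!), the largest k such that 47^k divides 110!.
v_47(110!) = 2

Legendre's formula: v_p(n!) = Σ_{k ≥ 1} ⌊n / p^k⌋. For p = 47, n = 110, the terms are:
  ⌊110/47^1⌋ = ⌊110/47⌋ = 2
(the next term ⌊110/47^2⌋ = 0, terminating the sum). Summing: v_47(110!) = 2 = 2.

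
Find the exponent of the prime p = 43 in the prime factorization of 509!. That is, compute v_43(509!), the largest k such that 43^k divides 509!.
v_43(509!) = 11

Legendre's formula: v_p(n!) = Σ_{k ≥ 1} ⌊n / p^k⌋. For p = 43, n = 509, the terms are:
  ⌊509/43^1⌋ = ⌊509/43⌋ = 11
(the next term ⌊509/43^2⌋ = 0, terminating the sum). Summing: v_43(509!) = 11 = 11.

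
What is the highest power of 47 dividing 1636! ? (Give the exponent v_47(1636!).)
v_47(1636!) = 34

Legendre's formula: v_p(n!) = Σ_{k ≥ 1} ⌊n / p^k⌋. For p = 47, n = 1636, the terms are:
  ⌊1636/47^1⌋ = ⌊1636/47⌋ = 34
(the next term ⌊1636/47^2⌋ = 0, terminating the sum). Summing: v_47(1636!) = 34 = 34.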